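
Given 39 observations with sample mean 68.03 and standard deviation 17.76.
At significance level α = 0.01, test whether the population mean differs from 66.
One-sample t-test:
H₀: μ = 66
H₁: μ ≠ 66
df = n - 1 = 38
t = (x̄ - μ₀) / (s/√n) = (68.03 - 66) / (17.76/√39) = 0.714
p-value = 0.4797

Since p-value > α = 0.01, we fail to reject H₀.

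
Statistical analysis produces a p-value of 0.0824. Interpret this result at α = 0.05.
Since p = 0.0824 > α = 0.05, fail to reject H₀.
There is insufficient evidence to reject the null hypothesis; the result is not statistically significant at the 0.05 level.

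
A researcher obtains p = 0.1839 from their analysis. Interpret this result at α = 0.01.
Since p = 0.1839 > α = 0.01, fail to reject H₀.
There is insufficient evidence to reject the null hypothesis; the result is not statistically significant at the 0.01 level.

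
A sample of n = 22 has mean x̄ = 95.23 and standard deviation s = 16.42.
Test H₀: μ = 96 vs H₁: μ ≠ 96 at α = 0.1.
One-sample t-test:
H₀: μ = 96
H₁: μ ≠ 96
df = n - 1 = 21
t = (x̄ - μ₀) / (s/√n) = (95.23 - 96) / (16.42/√22) = -0.220
p-value = 0.8280

Since p-value > α = 0.1, we fail to reject H₀.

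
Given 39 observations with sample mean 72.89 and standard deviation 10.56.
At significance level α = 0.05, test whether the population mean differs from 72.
One-sample t-test:
H₀: μ = 72
H₁: μ ≠ 72
df = n - 1 = 38
t = (x̄ - μ₀) / (s/√n) = (72.89 - 72) / (10.56/√39) = 0.526
p-value = 0.6017

Since p-value > α = 0.05, we fail to reject H₀.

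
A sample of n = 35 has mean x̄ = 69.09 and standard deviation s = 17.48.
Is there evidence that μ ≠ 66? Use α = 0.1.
One-sample t-test:
H₀: μ = 66
H₁: μ ≠ 66
df = n - 1 = 34
t = (x̄ - μ₀) / (s/√n) = (69.09 - 66) / (17.48/√35) = 1.046
p-value = 0.3030

Since p-value > α = 0.1, we fail to reject H₀.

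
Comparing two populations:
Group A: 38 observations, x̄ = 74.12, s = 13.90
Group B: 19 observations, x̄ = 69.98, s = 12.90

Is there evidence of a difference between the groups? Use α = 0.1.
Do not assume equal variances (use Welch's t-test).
Welch's two-sample t-test:
H₀: μ₁ = μ₂
H₁: μ₁ ≠ μ₂
s₁²/n₁ = 13.90²/38 = 5.0845,  s₂²/n₂ = 12.90²/19 = 8.7584
SE = √(s₁²/n₁ + s₂²/n₂) = √(5.0845 + 8.7584) = 3.7206
df (Welch-Satterthwaite) = (s₁²/n₁ + s₂²/n₂)² / [(s₁²/n₁)²/(n₁-1) + (s₂²/n₂)²/(n₂-1)] ≈ 38.63
t = (x̄₁ - x̄₂) / SE = (74.12 - 69.98) / 3.7206 = 4.14 / 3.7206 = 1.113
p-value = 0.2727

Since p-value > α = 0.1, we fail to reject H₀.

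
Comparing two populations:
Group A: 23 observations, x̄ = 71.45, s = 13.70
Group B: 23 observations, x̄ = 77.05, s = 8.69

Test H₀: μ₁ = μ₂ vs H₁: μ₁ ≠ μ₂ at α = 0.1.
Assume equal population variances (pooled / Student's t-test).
Student's two-sample t-test (equal variances):
H₀: μ₁ = μ₂
H₁: μ₁ ≠ μ₂
df = n₁ + n₂ - 2 = 44
Pooled variance s_p² = [(n₁-1)s₁² + (n₂-1)s₂²] / (n₁ + n₂ - 2) = [(22)(13.70²) + (22)(8.69²)] / 44 = 131.6030
SE = √(s_p²(1/n₁ + 1/n₂)) = √(131.6030 × (1/23 + 1/23)) = 3.3829
t = (x̄₁ - x̄₂) / SE = (71.45 - 77.05) / 3.3829 = -5.60 / 3.3829 = -1.655
p-value = 0.1050

Since p-value > α = 0.1, we fail to reject H₀.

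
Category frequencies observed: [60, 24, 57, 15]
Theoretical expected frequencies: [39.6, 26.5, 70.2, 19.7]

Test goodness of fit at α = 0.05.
Chi-square goodness of fit test:
H₀: observed counts match expected distribution
H₁: observed counts differ from expected distribution
df = k - 1 = 3
χ² = Σ(O - E)²/E
   = (60 - 39.6)²/39.6 + (24 - 26.5)²/26.5 + (57 - 70.2)²/70.2 + (15 - 19.7)²/19.7
   = 10.509 + 0.236 + 2.482 + 1.121
   = 14.35
p-value = 0.0025

Since p-value < α = 0.05, we reject H₀.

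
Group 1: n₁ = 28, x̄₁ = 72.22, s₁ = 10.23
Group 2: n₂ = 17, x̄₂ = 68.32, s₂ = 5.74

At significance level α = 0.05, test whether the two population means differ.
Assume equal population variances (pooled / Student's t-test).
Student's two-sample t-test (equal variances):
H₀: μ₁ = μ₂
H₁: μ₁ ≠ μ₂
df = n₁ + n₂ - 2 = 43
Pooled variance s_p² = [(n₁-1)s₁² + (n₂-1)s₂²] / (n₁ + n₂ - 2) = [(27)(10.23²) + (16)(5.74²)] / 43 = 77.9719
SE = √(s_p²(1/n₁ + 1/n₂)) = √(77.9719 × (1/28 + 1/17)) = 2.7150
t = (x̄₁ - x̄₂) / SE = (72.22 - 68.32) / 2.7150 = 3.90 / 2.7150 = 1.436
p-value = 0.1581

Since p-value > α = 0.05, we fail to reject H₀.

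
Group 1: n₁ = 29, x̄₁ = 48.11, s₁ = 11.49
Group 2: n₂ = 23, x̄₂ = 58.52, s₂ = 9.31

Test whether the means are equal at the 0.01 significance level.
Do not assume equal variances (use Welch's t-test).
Welch's two-sample t-test:
H₀: μ₁ = μ₂
H₁: μ₁ ≠ μ₂
s₁²/n₁ = 11.49²/29 = 4.5524,  s₂²/n₂ = 9.31²/23 = 3.7685
SE = √(s₁²/n₁ + s₂²/n₂) = √(4.5524 + 3.7685) = 2.8846
df (Welch-Satterthwaite) = (s₁²/n₁ + s₂²/n₂)² / [(s₁²/n₁)²/(n₁-1) + (s₂²/n₂)²/(n₂-1)] ≈ 49.97
t = (x̄₁ - x̄₂) / SE = (48.11 - 58.52) / 2.8846 = -10.41 / 2.8846 = -3.609
p-value = 0.0007

Since p-value < α = 0.01, we reject H₀.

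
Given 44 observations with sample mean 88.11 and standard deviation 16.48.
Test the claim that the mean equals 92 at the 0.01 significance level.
One-sample t-test:
H₀: μ = 92
H₁: μ ≠ 92
df = n - 1 = 43
t = (x̄ - μ₀) / (s/√n) = (88.11 - 92) / (16.48/√44) = -1.566
p-value = 0.1247

Since p-value > α = 0.01, we fail to reject H₀.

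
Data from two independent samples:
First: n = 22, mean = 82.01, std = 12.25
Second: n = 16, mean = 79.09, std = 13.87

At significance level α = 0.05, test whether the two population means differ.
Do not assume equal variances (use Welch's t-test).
Welch's two-sample t-test:
H₀: μ₁ = μ₂
H₁: μ₁ ≠ μ₂
s₁²/n₁ = 12.25²/22 = 6.8210,  s₂²/n₂ = 13.87²/16 = 12.0236
SE = √(s₁²/n₁ + s₂²/n₂) = √(6.8210 + 12.0236) = 4.3410
df (Welch-Satterthwaite) = (s₁²/n₁ + s₂²/n₂)² / [(s₁²/n₁)²/(n₁-1) + (s₂²/n₂)²/(n₂-1)] ≈ 29.96
t = (x̄₁ - x̄₂) / SE = (82.01 - 79.09) / 4.3410 = 2.92 / 4.3410 = 0.673
p-value = 0.5063

Since p-value > α = 0.05, we fail to reject H₀.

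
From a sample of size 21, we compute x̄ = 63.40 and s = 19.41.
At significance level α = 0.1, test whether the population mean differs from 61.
One-sample t-test:
H₀: μ = 61
H₁: μ ≠ 61
df = n - 1 = 20
t = (x̄ - μ₀) / (s/√n) = (63.40 - 61) / (19.41/√21) = 0.567
p-value = 0.5773

Since p-value > α = 0.1, we fail to reject H₀.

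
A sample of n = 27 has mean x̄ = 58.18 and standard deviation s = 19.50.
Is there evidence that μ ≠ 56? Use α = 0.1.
One-sample t-test:
H₀: μ = 56
H₁: μ ≠ 56
df = n - 1 = 26
t = (x̄ - μ₀) / (s/√n) = (58.18 - 56) / (19.50/√27) = 0.581
p-value = 0.5663

Since p-value > α = 0.1, we fail to reject H₀.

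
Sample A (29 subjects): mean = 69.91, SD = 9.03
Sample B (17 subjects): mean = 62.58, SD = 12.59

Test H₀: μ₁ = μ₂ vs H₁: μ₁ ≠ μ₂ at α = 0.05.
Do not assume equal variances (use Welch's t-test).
Welch's two-sample t-test:
H₀: μ₁ = μ₂
H₁: μ₁ ≠ μ₂
s₁²/n₁ = 9.03²/29 = 2.8118,  s₂²/n₂ = 12.59²/17 = 9.3240
SE = √(s₁²/n₁ + s₂²/n₂) = √(2.8118 + 9.3240) = 3.4836
df (Welch-Satterthwaite) = (s₁²/n₁ + s₂²/n₂)² / [(s₁²/n₁)²/(n₁-1) + (s₂²/n₂)²/(n₂-1)] ≈ 25.77
t = (x̄₁ - x̄₂) / SE = (69.91 - 62.58) / 3.4836 = 7.33 / 3.4836 = 2.104
p-value = 0.0453

Since p-value < α = 0.05, we reject H₀.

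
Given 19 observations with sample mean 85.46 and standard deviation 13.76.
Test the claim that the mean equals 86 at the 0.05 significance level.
One-sample t-test:
H₀: μ = 86
H₁: μ ≠ 86
df = n - 1 = 18
t = (x̄ - μ₀) / (s/√n) = (85.46 - 86) / (13.76/√19) = -0.171
p-value = 0.8661

Since p-value > α = 0.05, we fail to reject H₀.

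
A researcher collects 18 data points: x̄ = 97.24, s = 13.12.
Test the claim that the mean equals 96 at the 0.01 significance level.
One-sample t-test:
H₀: μ = 96
H₁: μ ≠ 96
df = n - 1 = 17
t = (x̄ - μ₀) / (s/√n) = (97.24 - 96) / (13.12/√18) = 0.401
p-value = 0.6934

Since p-value > α = 0.01, we fail to reject H₀.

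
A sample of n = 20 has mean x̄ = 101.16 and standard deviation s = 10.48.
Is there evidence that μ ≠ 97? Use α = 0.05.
One-sample t-test:
H₀: μ = 97
H₁: μ ≠ 97
df = n - 1 = 19
t = (x̄ - μ₀) / (s/√n) = (101.16 - 97) / (10.48/√20) = 1.775
p-value = 0.0919

Since p-value > α = 0.05, we fail to reject H₀.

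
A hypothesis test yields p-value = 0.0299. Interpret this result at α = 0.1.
Since p = 0.0299 < α = 0.1, reject H₀.
There is sufficient evidence to reject the null hypothesis; the result is statistically significant at the 0.1 level.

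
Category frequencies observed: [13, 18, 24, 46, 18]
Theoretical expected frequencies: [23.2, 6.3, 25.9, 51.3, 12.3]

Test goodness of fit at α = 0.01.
Chi-square goodness of fit test:
H₀: observed counts match expected distribution
H₁: observed counts differ from expected distribution
df = k - 1 = 4
χ² = Σ(O - E)²/E
   = (13 - 23.2)²/23.2 + (18 - 6.3)²/6.3 + (24 - 25.9)²/25.9 + (46 - 51.3)²/51.3 + (18 - 12.3)²/12.3
   = 4.484 + 21.729 + 0.139 + 0.548 + 2.641
   = 29.54
p-value < 0.0001

Since p-value < α = 0.01, we reject H₀.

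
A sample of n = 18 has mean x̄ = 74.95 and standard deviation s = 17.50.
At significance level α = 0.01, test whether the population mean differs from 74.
One-sample t-test:
H₀: μ = 74
H₁: μ ≠ 74
df = n - 1 = 17
t = (x̄ - μ₀) / (s/√n) = (74.95 - 74) / (17.50/√18) = 0.230
p-value = 0.8206

Since p-value > α = 0.01, we fail to reject H₀.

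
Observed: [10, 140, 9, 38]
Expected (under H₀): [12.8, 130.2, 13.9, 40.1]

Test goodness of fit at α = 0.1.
Chi-square goodness of fit test:
H₀: observed counts match expected distribution
H₁: observed counts differ from expected distribution
df = k - 1 = 3
χ² = Σ(O - E)²/E
   = (10 - 12.8)²/12.8 + (140 - 130.2)²/130.2 + (9 - 13.9)²/13.9 + (38 - 40.1)²/40.1
   = 0.613 + 0.738 + 1.727 + 0.110
   = 3.19
p-value = 0.3636

Since p-value > α = 0.1, we fail to reject H₀.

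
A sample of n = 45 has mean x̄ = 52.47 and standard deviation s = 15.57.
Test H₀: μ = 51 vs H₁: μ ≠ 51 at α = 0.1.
One-sample t-test:
H₀: μ = 51
H₁: μ ≠ 51
df = n - 1 = 44
t = (x̄ - μ₀) / (s/√n) = (52.47 - 51) / (15.57/√45) = 0.633
p-value = 0.5298

Since p-value > α = 0.1, we fail to reject H₀.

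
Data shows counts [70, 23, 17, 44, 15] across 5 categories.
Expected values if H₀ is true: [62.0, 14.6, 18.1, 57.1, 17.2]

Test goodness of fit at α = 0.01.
Chi-square goodness of fit test:
H₀: observed counts match expected distribution
H₁: observed counts differ from expected distribution
df = k - 1 = 4
χ² = Σ(O - E)²/E
   = (70 - 62.0)²/62.0 + (23 - 14.6)²/14.6 + (17 - 18.1)²/18.1 + (44 - 57.1)²/57.1 + (15 - 17.2)²/17.2
   = 1.032 + 4.833 + 0.067 + 3.005 + 0.281
   = 9.22
p-value = 0.0559

Since p-value > α = 0.01, we fail to reject H₀.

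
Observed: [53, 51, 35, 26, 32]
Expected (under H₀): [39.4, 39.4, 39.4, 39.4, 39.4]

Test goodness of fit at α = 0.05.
Chi-square goodness of fit test:
H₀: observed counts match expected distribution
H₁: observed counts differ from expected distribution
df = k - 1 = 4
χ² = Σ(O - E)²/E
   = (53 - 39.4)²/39.4 + (51 - 39.4)²/39.4 + (35 - 39.4)²/39.4 + (26 - 39.4)²/39.4 + (32 - 39.4)²/39.4
   = 4.694 + 3.415 + 0.491 + 4.557 + 1.390
   = 14.55
p-value = 0.0057

Since p-value < α = 0.05, we reject H₀.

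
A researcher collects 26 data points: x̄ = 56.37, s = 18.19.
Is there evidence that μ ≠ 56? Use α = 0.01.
One-sample t-test:
H₀: μ = 56
H₁: μ ≠ 56
df = n - 1 = 25
t = (x̄ - μ₀) / (s/√n) = (56.37 - 56) / (18.19/√26) = 0.104
p-value = 0.9182

Since p-value > α = 0.01, we fail to reject H₀.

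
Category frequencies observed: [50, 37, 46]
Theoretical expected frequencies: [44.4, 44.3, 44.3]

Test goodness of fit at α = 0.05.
Chi-square goodness of fit test:
H₀: observed counts match expected distribution
H₁: observed counts differ from expected distribution
df = k - 1 = 2
χ² = Σ(O - E)²/E
   = (50 - 44.4)²/44.4 + (37 - 44.3)²/44.3 + (46 - 44.3)²/44.3
   = 0.706 + 1.203 + 0.065
   = 1.97
p-value = 0.3726

Since p-value > α = 0.05, we fail to reject H₀.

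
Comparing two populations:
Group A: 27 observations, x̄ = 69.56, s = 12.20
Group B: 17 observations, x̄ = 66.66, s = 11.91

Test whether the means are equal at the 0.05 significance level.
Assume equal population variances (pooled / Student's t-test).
Student's two-sample t-test (equal variances):
H₀: μ₁ = μ₂
H₁: μ₁ ≠ μ₂
df = n₁ + n₂ - 2 = 42
Pooled variance s_p² = [(n₁-1)s₁² + (n₂-1)s₂²] / (n₁ + n₂ - 2) = [(26)(12.20²) + (16)(11.91²)] / 42 = 146.1764
SE = √(s_p²(1/n₁ + 1/n₂)) = √(146.1764 × (1/27 + 1/17)) = 3.7433
t = (x̄₁ - x̄₂) / SE = (69.56 - 66.66) / 3.7433 = 2.90 / 3.7433 = 0.775
p-value = 0.4429

Since p-value > α = 0.05, we fail to reject H₀.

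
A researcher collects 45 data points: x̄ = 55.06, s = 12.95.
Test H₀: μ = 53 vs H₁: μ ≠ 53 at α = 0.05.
One-sample t-test:
H₀: μ = 53
H₁: μ ≠ 53
df = n - 1 = 44
t = (x̄ - μ₀) / (s/√n) = (55.06 - 53) / (12.95/√45) = 1.067
p-value = 0.2917

Since p-value > α = 0.05, we fail to reject H₀.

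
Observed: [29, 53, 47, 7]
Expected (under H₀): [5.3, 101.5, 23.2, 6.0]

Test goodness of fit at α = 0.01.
Chi-square goodness of fit test:
H₀: observed counts match expected distribution
H₁: observed counts differ from expected distribution
df = k - 1 = 3
χ² = Σ(O - E)²/E
   = (29 - 5.3)²/5.3 + (53 - 101.5)²/101.5 + (47 - 23.2)²/23.2 + (7 - 6.0)²/6.0
   = 105.979 + 23.175 + 24.416 + 0.167
   = 153.74
p-value < 0.0001

Since p-value < α = 0.01, we reject H₀.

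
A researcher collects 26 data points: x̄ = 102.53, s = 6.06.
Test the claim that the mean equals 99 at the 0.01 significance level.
One-sample t-test:
H₀: μ = 99
H₁: μ ≠ 99
df = n - 1 = 25
t = (x̄ - μ₀) / (s/√n) = (102.53 - 99) / (6.06/√26) = 2.970
p-value = 0.0065

Since p-value < α = 0.01, we reject H₀.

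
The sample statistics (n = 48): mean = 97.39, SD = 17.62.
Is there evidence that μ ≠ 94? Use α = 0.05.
One-sample t-test:
H₀: μ = 94
H₁: μ ≠ 94
df = n - 1 = 47
t = (x̄ - μ₀) / (s/√n) = (97.39 - 94) / (17.62/√48) = 1.333
p-value = 0.1890

Since p-value > α = 0.05, we fail to reject H₀.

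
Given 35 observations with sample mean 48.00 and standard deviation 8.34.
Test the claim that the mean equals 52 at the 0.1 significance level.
One-sample t-test:
H₀: μ = 52
H₁: μ ≠ 52
df = n - 1 = 34
t = (x̄ - μ₀) / (s/√n) = (48.00 - 52) / (8.34/√35) = -2.837
p-value = 0.0076

Since p-value < α = 0.1, we reject H₀.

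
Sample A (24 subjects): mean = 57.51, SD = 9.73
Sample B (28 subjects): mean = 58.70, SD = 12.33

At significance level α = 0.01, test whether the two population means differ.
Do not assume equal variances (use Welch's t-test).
Welch's two-sample t-test:
H₀: μ₁ = μ₂
H₁: μ₁ ≠ μ₂
s₁²/n₁ = 9.73²/24 = 3.9447,  s₂²/n₂ = 12.33²/28 = 5.4296
SE = √(s₁²/n₁ + s₂²/n₂) = √(3.9447 + 5.4296) = 3.0617
df (Welch-Satterthwaite) = (s₁²/n₁ + s₂²/n₂)² / [(s₁²/n₁)²/(n₁-1) + (s₂²/n₂)²/(n₂-1)] ≈ 49.69
t = (x̄₁ - x̄₂) / SE = (57.51 - 58.70) / 3.0617 = -1.19 / 3.0617 = -0.389
p-value = 0.6992

Since p-value > α = 0.01, we fail to reject H₀.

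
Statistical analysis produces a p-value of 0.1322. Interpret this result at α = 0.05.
Since p = 0.1322 > α = 0.05, fail to reject H₀.
There is insufficient evidence to reject the null hypothesis; the result is not statistically significant at the 0.05 level.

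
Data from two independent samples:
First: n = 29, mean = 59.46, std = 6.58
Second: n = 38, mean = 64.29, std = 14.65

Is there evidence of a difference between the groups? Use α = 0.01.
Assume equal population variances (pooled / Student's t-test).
Student's two-sample t-test (equal variances):
H₀: μ₁ = μ₂
H₁: μ₁ ≠ μ₂
df = n₁ + n₂ - 2 = 65
Pooled variance s_p² = [(n₁-1)s₁² + (n₂-1)s₂²] / (n₁ + n₂ - 2) = [(28)(6.58²) + (37)(14.65²)] / 65 = 140.8205
SE = √(s_p²(1/n₁ + 1/n₂)) = √(140.8205 × (1/29 + 1/38)) = 2.9260
t = (x̄₁ - x̄₂) / SE = (59.46 - 64.29) / 2.9260 = -4.83 / 2.9260 = -1.651
p-value = 0.1036

Since p-value > α = 0.01, we fail to reject H₀.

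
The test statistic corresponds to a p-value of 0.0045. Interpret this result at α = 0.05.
Since p = 0.0045 < α = 0.05, reject H₀.
There is sufficient evidence to reject the null hypothesis; the result is statistically significant at the 0.05 level.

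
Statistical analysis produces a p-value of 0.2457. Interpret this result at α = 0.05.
Since p = 0.2457 > α = 0.05, fail to reject H₀.
There is insufficient evidence to reject the null hypothesis; the result is not statistically significant at the 0.05 level.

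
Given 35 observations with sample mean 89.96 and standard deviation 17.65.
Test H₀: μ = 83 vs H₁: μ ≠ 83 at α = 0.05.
One-sample t-test:
H₀: μ = 83
H₁: μ ≠ 83
df = n - 1 = 34
t = (x̄ - μ₀) / (s/√n) = (89.96 - 83) / (17.65/√35) = 2.333
p-value = 0.0257

Since p-value < α = 0.05, we reject H₀.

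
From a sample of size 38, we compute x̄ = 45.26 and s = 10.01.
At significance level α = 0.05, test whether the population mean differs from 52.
One-sample t-test:
H₀: μ = 52
H₁: μ ≠ 52
df = n - 1 = 37
t = (x̄ - μ₀) / (s/√n) = (45.26 - 52) / (10.01/√38) = -4.151
p-value = 0.0002

Since p-value < α = 0.05, we reject H₀.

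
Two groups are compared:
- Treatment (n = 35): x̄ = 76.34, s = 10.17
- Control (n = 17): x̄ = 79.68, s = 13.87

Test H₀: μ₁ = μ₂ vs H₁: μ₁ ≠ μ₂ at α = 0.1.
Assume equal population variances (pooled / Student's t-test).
Student's two-sample t-test (equal variances):
H₀: μ₁ = μ₂
H₁: μ₁ ≠ μ₂
df = n₁ + n₂ - 2 = 50
Pooled variance s_p² = [(n₁-1)s₁² + (n₂-1)s₂²] / (n₁ + n₂ - 2) = [(34)(10.17²) + (16)(13.87²)] / 50 = 131.8923
SE = √(s_p²(1/n₁ + 1/n₂)) = √(131.8923 × (1/35 + 1/17)) = 3.3951
t = (x̄₁ - x̄₂) / SE = (76.34 - 79.68) / 3.3951 = -3.34 / 3.3951 = -0.984
p-value = 0.3300

Since p-value > α = 0.1, we fail to reject H₀.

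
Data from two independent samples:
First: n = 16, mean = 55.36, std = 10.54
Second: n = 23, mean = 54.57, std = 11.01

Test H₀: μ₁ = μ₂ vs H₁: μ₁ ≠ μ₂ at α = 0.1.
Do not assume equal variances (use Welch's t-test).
Welch's two-sample t-test:
H₀: μ₁ = μ₂
H₁: μ₁ ≠ μ₂
s₁²/n₁ = 10.54²/16 = 6.9432,  s₂²/n₂ = 11.01²/23 = 5.2704
SE = √(s₁²/n₁ + s₂²/n₂) = √(6.9432 + 5.2704) = 3.4948
df (Welch-Satterthwaite) = (s₁²/n₁ + s₂²/n₂)² / [(s₁²/n₁)²/(n₁-1) + (s₂²/n₂)²/(n₂-1)] ≈ 33.32
t = (x̄₁ - x̄₂) / SE = (55.36 - 54.57) / 3.4948 = 0.79 / 3.4948 = 0.226
p-value = 0.8225

Since p-value > α = 0.1, we fail to reject H₀.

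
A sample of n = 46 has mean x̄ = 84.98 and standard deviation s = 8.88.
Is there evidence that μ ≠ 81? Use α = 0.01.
One-sample t-test:
H₀: μ = 81
H₁: μ ≠ 81
df = n - 1 = 45
t = (x̄ - μ₀) / (s/√n) = (84.98 - 81) / (8.88/√46) = 3.040
p-value = 0.0039

Since p-value < α = 0.01, we reject H₀.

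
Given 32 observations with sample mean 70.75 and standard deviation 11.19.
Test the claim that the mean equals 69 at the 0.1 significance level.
One-sample t-test:
H₀: μ = 69
H₁: μ ≠ 69
df = n - 1 = 31
t = (x̄ - μ₀) / (s/√n) = (70.75 - 69) / (11.19/√32) = 0.885
p-value = 0.3831

Since p-value > α = 0.1, we fail to reject H₀.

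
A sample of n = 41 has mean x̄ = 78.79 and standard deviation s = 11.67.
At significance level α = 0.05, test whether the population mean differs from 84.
One-sample t-test:
H₀: μ = 84
H₁: μ ≠ 84
df = n - 1 = 40
t = (x̄ - μ₀) / (s/√n) = (78.79 - 84) / (11.67/√41) = -2.859
p-value = 0.0067

Since p-value < α = 0.05, we reject H₀.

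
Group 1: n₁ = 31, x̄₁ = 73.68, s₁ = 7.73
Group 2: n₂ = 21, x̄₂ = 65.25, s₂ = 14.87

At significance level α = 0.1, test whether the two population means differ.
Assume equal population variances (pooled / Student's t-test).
Student's two-sample t-test (equal variances):
H₀: μ₁ = μ₂
H₁: μ₁ ≠ μ₂
df = n₁ + n₂ - 2 = 50
Pooled variance s_p² = [(n₁-1)s₁² + (n₂-1)s₂²] / (n₁ + n₂ - 2) = [(30)(7.73²) + (20)(14.87²)] / 50 = 124.2985
SE = √(s_p²(1/n₁ + 1/n₂)) = √(124.2985 × (1/31 + 1/21)) = 3.1510
t = (x̄₁ - x̄₂) / SE = (73.68 - 65.25) / 3.1510 = 8.43 / 3.1510 = 2.675
p-value = 0.0101

Since p-value < α = 0.1, we reject H₀.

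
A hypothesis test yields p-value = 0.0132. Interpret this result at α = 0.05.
Since p = 0.0132 < α = 0.05, reject H₀.
There is sufficient evidence to reject the null hypothesis; the result is statistically significant at the 0.05 level.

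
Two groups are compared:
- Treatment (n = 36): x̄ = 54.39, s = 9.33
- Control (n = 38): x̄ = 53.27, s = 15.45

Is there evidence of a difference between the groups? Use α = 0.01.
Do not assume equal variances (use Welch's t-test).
Welch's two-sample t-test:
H₀: μ₁ = μ₂
H₁: μ₁ ≠ μ₂
s₁²/n₁ = 9.33²/36 = 2.4180,  s₂²/n₂ = 15.45²/38 = 6.2816
SE = √(s₁²/n₁ + s₂²/n₂) = √(2.4180 + 6.2816) = 2.9495
df (Welch-Satterthwaite) = (s₁²/n₁ + s₂²/n₂)² / [(s₁²/n₁)²/(n₁-1) + (s₂²/n₂)²/(n₂-1)] ≈ 61.36
t = (x̄₁ - x̄₂) / SE = (54.39 - 53.27) / 2.9495 = 1.12 / 2.9495 = 0.380
p-value = 0.7055

Since p-value > α = 0.01, we fail to reject H₀.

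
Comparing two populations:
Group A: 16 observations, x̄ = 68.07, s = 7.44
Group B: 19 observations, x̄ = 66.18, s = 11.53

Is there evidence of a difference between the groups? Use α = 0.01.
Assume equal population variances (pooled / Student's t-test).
Student's two-sample t-test (equal variances):
H₀: μ₁ = μ₂
H₁: μ₁ ≠ μ₂
df = n₁ + n₂ - 2 = 33
Pooled variance s_p² = [(n₁-1)s₁² + (n₂-1)s₂²] / (n₁ + n₂ - 2) = [(15)(7.44²) + (18)(11.53²)] / 33 = 97.6739
SE = √(s_p²(1/n₁ + 1/n₂)) = √(97.6739 × (1/16 + 1/19)) = 3.3534
t = (x̄₁ - x̄₂) / SE = (68.07 - 66.18) / 3.3534 = 1.89 / 3.3534 = 0.564
p-value = 0.5768

Since p-value > α = 0.01, we fail to reject H₀.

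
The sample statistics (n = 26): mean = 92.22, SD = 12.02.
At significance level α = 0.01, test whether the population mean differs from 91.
One-sample t-test:
H₀: μ = 91
H₁: μ ≠ 91
df = n - 1 = 25
t = (x̄ - μ₀) / (s/√n) = (92.22 - 91) / (12.02/√26) = 0.518
p-value = 0.6093

Since p-value > α = 0.01, we fail to reject H₀.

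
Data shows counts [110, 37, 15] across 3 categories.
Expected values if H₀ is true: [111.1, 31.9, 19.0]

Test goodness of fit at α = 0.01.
Chi-square goodness of fit test:
H₀: observed counts match expected distribution
H₁: observed counts differ from expected distribution
df = k - 1 = 2
χ² = Σ(O - E)²/E
   = (110 - 111.1)²/111.1 + (37 - 31.9)²/31.9 + (15 - 19.0)²/19.0
   = 0.011 + 0.815 + 0.842
   = 1.67
p-value = 0.4342

Since p-value > α = 0.01, we fail to reject H₀.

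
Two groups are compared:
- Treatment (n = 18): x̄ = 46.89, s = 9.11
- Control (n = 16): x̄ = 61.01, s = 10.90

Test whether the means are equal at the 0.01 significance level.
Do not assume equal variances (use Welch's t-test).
Welch's two-sample t-test:
H₀: μ₁ = μ₂
H₁: μ₁ ≠ μ₂
s₁²/n₁ = 9.11²/18 = 4.6107,  s₂²/n₂ = 10.90²/16 = 7.4256
SE = √(s₁²/n₁ + s₂²/n₂) = √(4.6107 + 7.4256) = 3.4693
df (Welch-Satterthwaite) = (s₁²/n₁ + s₂²/n₂)² / [(s₁²/n₁)²/(n₁-1) + (s₂²/n₂)²/(n₂-1)] ≈ 29.41
t = (x̄₁ - x̄₂) / SE = (46.89 - 61.01) / 3.4693 = -14.12 / 3.4693 = -4.070
p-value = 0.0003

Since p-value < α = 0.01, we reject H₀.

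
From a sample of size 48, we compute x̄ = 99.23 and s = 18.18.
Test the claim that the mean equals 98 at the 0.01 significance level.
One-sample t-test:
H₀: μ = 98
H₁: μ ≠ 98
df = n - 1 = 47
t = (x̄ - μ₀) / (s/√n) = (99.23 - 98) / (18.18/√48) = 0.469
p-value = 0.6414

Since p-value > α = 0.01, we fail to reject H₀.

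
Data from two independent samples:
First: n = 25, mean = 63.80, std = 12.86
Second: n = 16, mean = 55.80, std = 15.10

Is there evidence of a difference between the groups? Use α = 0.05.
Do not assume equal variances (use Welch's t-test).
Welch's two-sample t-test:
H₀: μ₁ = μ₂
H₁: μ₁ ≠ μ₂
s₁²/n₁ = 12.86²/25 = 6.6152,  s₂²/n₂ = 15.10²/16 = 14.2506
SE = √(s₁²/n₁ + s₂²/n₂) = √(6.6152 + 14.2506) = 4.5679
df (Welch-Satterthwaite) = (s₁²/n₁ + s₂²/n₂)² / [(s₁²/n₁)²/(n₁-1) + (s₂²/n₂)²/(n₂-1)] ≈ 28.34
t = (x̄₁ - x̄₂) / SE = (63.80 - 55.80) / 4.5679 = 8.00 / 4.5679 = 1.751
p-value = 0.0907

Since p-value > α = 0.05, we fail to reject H₀.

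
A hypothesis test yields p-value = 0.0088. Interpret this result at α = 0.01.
Since p = 0.0088 < α = 0.01, reject H₀.
There is sufficient evidence to reject the null hypothesis; the result is statistically significant at the 0.01 level.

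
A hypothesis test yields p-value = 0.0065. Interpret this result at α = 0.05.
Since p = 0.0065 < α = 0.05, reject H₀.
There is sufficient evidence to reject the null hypothesis; the result is statistically significant at the 0.05 level.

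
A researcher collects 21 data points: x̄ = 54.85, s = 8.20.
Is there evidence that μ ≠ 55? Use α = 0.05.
One-sample t-test:
H₀: μ = 55
H₁: μ ≠ 55
df = n - 1 = 20
t = (x̄ - μ₀) / (s/√n) = (54.85 - 55) / (8.20/√21) = -0.084
p-value = 0.9340

Since p-value > α = 0.05, we fail to reject H₀.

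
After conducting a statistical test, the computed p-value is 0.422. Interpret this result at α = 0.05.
Since p = 0.422 > α = 0.05, fail to reject H₀.
There is insufficient evidence to reject the null hypothesis; the result is not statistically significant at the 0.05 level.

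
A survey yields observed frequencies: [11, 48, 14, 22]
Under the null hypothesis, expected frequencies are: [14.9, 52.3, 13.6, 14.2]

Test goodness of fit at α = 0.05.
Chi-square goodness of fit test:
H₀: observed counts match expected distribution
H₁: observed counts differ from expected distribution
df = k - 1 = 3
χ² = Σ(O - E)²/E
   = (11 - 14.9)²/14.9 + (48 - 52.3)²/52.3 + (14 - 13.6)²/13.6 + (22 - 14.2)²/14.2
   = 1.021 + 0.354 + 0.012 + 4.285
   = 5.67
p-value = 0.1288

Since p-value > α = 0.05, we fail to reject H₀.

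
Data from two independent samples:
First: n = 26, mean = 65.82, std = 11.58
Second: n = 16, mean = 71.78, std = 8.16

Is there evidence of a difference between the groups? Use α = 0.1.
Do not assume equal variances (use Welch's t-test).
Welch's two-sample t-test:
H₀: μ₁ = μ₂
H₁: μ₁ ≠ μ₂
s₁²/n₁ = 11.58²/26 = 5.1576,  s₂²/n₂ = 8.16²/16 = 4.1616
SE = √(s₁²/n₁ + s₂²/n₂) = √(5.1576 + 4.1616) = 3.0527
df (Welch-Satterthwaite) = (s₁²/n₁ + s₂²/n₂)² / [(s₁²/n₁)²/(n₁-1) + (s₂²/n₂)²/(n₂-1)] ≈ 39.14
t = (x̄₁ - x̄₂) / SE = (65.82 - 71.78) / 3.0527 = -5.96 / 3.0527 = -1.952
p-value = 0.0581

Since p-value < α = 0.1, we reject H₀.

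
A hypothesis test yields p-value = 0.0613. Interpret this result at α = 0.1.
Since p = 0.0613 < α = 0.1, reject H₀.
There is sufficient evidence to reject the null hypothesis; the result is statistically significant at the 0.1 level.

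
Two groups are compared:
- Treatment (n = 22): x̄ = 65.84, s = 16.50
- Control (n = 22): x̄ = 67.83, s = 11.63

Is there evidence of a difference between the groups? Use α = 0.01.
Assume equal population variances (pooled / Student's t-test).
Student's two-sample t-test (equal variances):
H₀: μ₁ = μ₂
H₁: μ₁ ≠ μ₂
df = n₁ + n₂ - 2 = 42
Pooled variance s_p² = [(n₁-1)s₁² + (n₂-1)s₂²] / (n₁ + n₂ - 2) = [(21)(16.50²) + (21)(11.63²)] / 42 = 203.7535
SE = √(s_p²(1/n₁ + 1/n₂)) = √(203.7535 × (1/22 + 1/22)) = 4.3038
t = (x̄₁ - x̄₂) / SE = (65.84 - 67.83) / 4.3038 = -1.99 / 4.3038 = -0.462
p-value = 0.6462

Since p-value > α = 0.01, we fail to reject H₀.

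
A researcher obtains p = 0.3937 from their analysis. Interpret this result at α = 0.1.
Since p = 0.3937 > α = 0.1, fail to reject H₀.
There is insufficient evidence to reject the null hypothesis; the result is not statistically significant at the 0.1 level.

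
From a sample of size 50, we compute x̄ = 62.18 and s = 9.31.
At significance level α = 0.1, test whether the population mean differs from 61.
One-sample t-test:
H₀: μ = 61
H₁: μ ≠ 61
df = n - 1 = 49
t = (x̄ - μ₀) / (s/√n) = (62.18 - 61) / (9.31/√50) = 0.896
p-value = 0.3745

Since p-value > α = 0.1, we fail to reject H₀.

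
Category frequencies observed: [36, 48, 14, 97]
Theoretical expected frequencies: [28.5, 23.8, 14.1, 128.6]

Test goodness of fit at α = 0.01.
Chi-square goodness of fit test:
H₀: observed counts match expected distribution
H₁: observed counts differ from expected distribution
df = k - 1 = 3
χ² = Σ(O - E)²/E
   = (36 - 28.5)²/28.5 + (48 - 23.8)²/23.8 + (14 - 14.1)²/14.1 + (97 - 128.6)²/128.6
   = 1.974 + 24.607 + 0.001 + 7.765
   = 34.35
p-value < 0.0001

Since p-value < α = 0.01, we reject H₀.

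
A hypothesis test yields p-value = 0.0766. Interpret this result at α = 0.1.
Since p = 0.0766 < α = 0.1, reject H₀.
There is sufficient evidence to reject the null hypothesis; the result is statistically significant at the 0.1 level.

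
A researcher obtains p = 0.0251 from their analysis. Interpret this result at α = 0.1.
Since p = 0.0251 < α = 0.1, reject H₀.
There is sufficient evidence to reject the null hypothesis; the result is statistically significant at the 0.1 level.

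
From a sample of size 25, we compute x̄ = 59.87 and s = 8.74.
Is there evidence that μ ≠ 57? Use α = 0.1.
One-sample t-test:
H₀: μ = 57
H₁: μ ≠ 57
df = n - 1 = 24
t = (x̄ - μ₀) / (s/√n) = (59.87 - 57) / (8.74/√25) = 1.642
p-value = 0.1137

Since p-value > α = 0.1, we fail to reject H₀.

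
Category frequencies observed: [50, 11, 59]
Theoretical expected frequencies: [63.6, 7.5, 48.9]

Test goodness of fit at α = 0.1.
Chi-square goodness of fit test:
H₀: observed counts match expected distribution
H₁: observed counts differ from expected distribution
df = k - 1 = 2
χ² = Σ(O - E)²/E
   = (50 - 63.6)²/63.6 + (11 - 7.5)²/7.5 + (59 - 48.9)²/48.9
   = 2.908 + 1.633 + 2.086
   = 6.63
p-value = 0.0364

Since p-value < α = 0.1, we reject H₀.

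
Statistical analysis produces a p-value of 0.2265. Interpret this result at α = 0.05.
Since p = 0.2265 > α = 0.05, fail to reject H₀.
There is insufficient evidence to reject the null hypothesis; the result is not statistically significant at the 0.05 level.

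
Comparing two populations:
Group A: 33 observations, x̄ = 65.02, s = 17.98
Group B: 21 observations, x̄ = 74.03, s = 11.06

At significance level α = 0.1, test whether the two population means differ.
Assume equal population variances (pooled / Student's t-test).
Student's two-sample t-test (equal variances):
H₀: μ₁ = μ₂
H₁: μ₁ ≠ μ₂
df = n₁ + n₂ - 2 = 52
Pooled variance s_p² = [(n₁-1)s₁² + (n₂-1)s₂²] / (n₁ + n₂ - 2) = [(32)(17.98²) + (20)(11.06²)] / 52 = 245.9893
SE = √(s_p²(1/n₁ + 1/n₂)) = √(245.9893 × (1/33 + 1/21)) = 4.3781
t = (x̄₁ - x̄₂) / SE = (65.02 - 74.03) / 4.3781 = -9.01 / 4.3781 = -2.058
p-value = 0.0446

Since p-value < α = 0.1, we reject H₀.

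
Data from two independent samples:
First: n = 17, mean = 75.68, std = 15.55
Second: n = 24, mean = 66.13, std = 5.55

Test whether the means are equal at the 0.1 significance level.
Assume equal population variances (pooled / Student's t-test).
Student's two-sample t-test (equal variances):
H₀: μ₁ = μ₂
H₁: μ₁ ≠ μ₂
df = n₁ + n₂ - 2 = 39
Pooled variance s_p² = [(n₁-1)s₁² + (n₂-1)s₂²] / (n₁ + n₂ - 2) = [(16)(15.55²) + (23)(5.55²)] / 39 = 117.3666
SE = √(s_p²(1/n₁ + 1/n₂)) = √(117.3666 × (1/17 + 1/24)) = 3.4343
t = (x̄₁ - x̄₂) / SE = (75.68 - 66.13) / 3.4343 = 9.55 / 3.4343 = 2.781
p-value = 0.0083

Since p-value < α = 0.1, we reject H₀.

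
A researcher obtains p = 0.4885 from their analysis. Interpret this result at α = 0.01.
Since p = 0.4885 > α = 0.01, fail to reject H₀.
There is insufficient evidence to reject the null hypothesis; the result is not statistically significant at the 0.01 level.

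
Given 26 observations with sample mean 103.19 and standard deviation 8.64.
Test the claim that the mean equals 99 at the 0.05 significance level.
One-sample t-test:
H₀: μ = 99
H₁: μ ≠ 99
df = n - 1 = 25
t = (x̄ - μ₀) / (s/√n) = (103.19 - 99) / (8.64/√26) = 2.473
p-value = 0.0206

Since p-value < α = 0.05, we reject H₀.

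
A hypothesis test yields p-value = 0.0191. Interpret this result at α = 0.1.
Since p = 0.0191 < α = 0.1, reject H₀.
There is sufficient evidence to reject the null hypothesis; the result is statistically significant at the 0.1 level.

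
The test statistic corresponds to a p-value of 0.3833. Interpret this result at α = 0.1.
Since p = 0.3833 > α = 0.1, fail to reject H₀.
There is insufficient evidence to reject the null hypothesis; the result is not statistically significant at the 0.1 level.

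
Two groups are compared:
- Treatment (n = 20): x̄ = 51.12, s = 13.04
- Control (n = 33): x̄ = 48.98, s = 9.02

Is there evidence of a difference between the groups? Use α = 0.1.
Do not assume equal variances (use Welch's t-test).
Welch's two-sample t-test:
H₀: μ₁ = μ₂
H₁: μ₁ ≠ μ₂
s₁²/n₁ = 13.04²/20 = 8.5021,  s₂²/n₂ = 9.02²/33 = 2.4655
SE = √(s₁²/n₁ + s₂²/n₂) = √(8.5021 + 2.4655) = 3.3117
df (Welch-Satterthwaite) = (s₁²/n₁ + s₂²/n₂)² / [(s₁²/n₁)²/(n₁-1) + (s₂²/n₂)²/(n₂-1)] ≈ 30.11
t = (x̄₁ - x̄₂) / SE = (51.12 - 48.98) / 3.3117 = 2.14 / 3.3117 = 0.646
p-value = 0.5231

Since p-value > α = 0.1, we fail to reject H₀.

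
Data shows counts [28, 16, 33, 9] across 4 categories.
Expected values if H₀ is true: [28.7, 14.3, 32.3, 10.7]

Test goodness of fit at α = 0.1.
Chi-square goodness of fit test:
H₀: observed counts match expected distribution
H₁: observed counts differ from expected distribution
df = k - 1 = 3
χ² = Σ(O - E)²/E
   = (28 - 28.7)²/28.7 + (16 - 14.3)²/14.3 + (33 - 32.3)²/32.3 + (9 - 10.7)²/10.7
   = 0.017 + 0.202 + 0.015 + 0.270
   = 0.50
p-value = 0.9179

Since p-value > α = 0.1, we fail to reject H₀.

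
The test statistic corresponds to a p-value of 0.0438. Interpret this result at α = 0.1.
Since p = 0.0438 < α = 0.1, reject H₀.
There is sufficient evidence to reject the null hypothesis; the result is statistically significant at the 0.1 level.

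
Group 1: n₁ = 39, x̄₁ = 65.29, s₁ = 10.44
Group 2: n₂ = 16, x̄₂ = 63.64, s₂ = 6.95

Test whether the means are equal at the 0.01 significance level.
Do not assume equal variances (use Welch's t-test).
Welch's two-sample t-test:
H₀: μ₁ = μ₂
H₁: μ₁ ≠ μ₂
s₁²/n₁ = 10.44²/39 = 2.7947,  s₂²/n₂ = 6.95²/16 = 3.0189
SE = √(s₁²/n₁ + s₂²/n₂) = √(2.7947 + 3.0189) = 2.4111
df (Welch-Satterthwaite) = (s₁²/n₁ + s₂²/n₂)² / [(s₁²/n₁)²/(n₁-1) + (s₂²/n₂)²/(n₂-1)] ≈ 41.57
t = (x̄₁ - x̄₂) / SE = (65.29 - 63.64) / 2.4111 = 1.65 / 2.4111 = 0.684
p-value = 0.4976

Since p-value > α = 0.01, we fail to reject H₀.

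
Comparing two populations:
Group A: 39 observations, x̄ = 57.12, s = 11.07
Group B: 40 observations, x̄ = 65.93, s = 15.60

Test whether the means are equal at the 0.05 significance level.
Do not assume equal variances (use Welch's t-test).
Welch's two-sample t-test:
H₀: μ₁ = μ₂
H₁: μ₁ ≠ μ₂
s₁²/n₁ = 11.07²/39 = 3.1422,  s₂²/n₂ = 15.60²/40 = 6.0840
SE = √(s₁²/n₁ + s₂²/n₂) = √(3.1422 + 6.0840) = 3.0375
df (Welch-Satterthwaite) = (s₁²/n₁ + s₂²/n₂)² / [(s₁²/n₁)²/(n₁-1) + (s₂²/n₂)²/(n₂-1)] ≈ 70.41
t = (x̄₁ - x̄₂) / SE = (57.12 - 65.93) / 3.0375 = -8.81 / 3.0375 = -2.900
p-value = 0.0050

Since p-value < α = 0.05, we reject H₀.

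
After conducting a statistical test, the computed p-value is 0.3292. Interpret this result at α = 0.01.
Since p = 0.3292 > α = 0.01, fail to reject H₀.
There is insufficient evidence to reject the null hypothesis; the result is not statistically significant at the 0.01 level.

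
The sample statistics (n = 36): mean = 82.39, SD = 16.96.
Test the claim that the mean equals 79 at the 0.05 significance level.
One-sample t-test:
H₀: μ = 79
H₁: μ ≠ 79
df = n - 1 = 35
t = (x̄ - μ₀) / (s/√n) = (82.39 - 79) / (16.96/√36) = 1.199
p-value = 0.2385

Since p-value > α = 0.05, we fail to reject H₀.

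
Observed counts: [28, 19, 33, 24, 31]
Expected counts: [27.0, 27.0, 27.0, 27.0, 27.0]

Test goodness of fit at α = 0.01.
Chi-square goodness of fit test:
H₀: observed counts match expected distribution
H₁: observed counts differ from expected distribution
df = k - 1 = 4
χ² = Σ(O - E)²/E
   = (28 - 27.0)²/27.0 + (19 - 27.0)²/27.0 + (33 - 27.0)²/27.0 + (24 - 27.0)²/27.0 + (31 - 27.0)²/27.0
   = 0.037 + 2.370 + 1.333 + 0.333 + 0.593
   = 4.67
p-value = 0.3232

Since p-value > α = 0.01, we fail to reject H₀.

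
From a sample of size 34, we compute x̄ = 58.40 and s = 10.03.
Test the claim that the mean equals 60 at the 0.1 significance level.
One-sample t-test:
H₀: μ = 60
H₁: μ ≠ 60
df = n - 1 = 33
t = (x̄ - μ₀) / (s/√n) = (58.40 - 60) / (10.03/√34) = -0.930
p-value = 0.3590

Since p-value > α = 0.1, we fail to reject H₀.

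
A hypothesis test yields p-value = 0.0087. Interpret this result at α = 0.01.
Since p = 0.0087 < α = 0.01, reject H₀.
There is sufficient evidence to reject the null hypothesis; the result is statistically significant at the 0.01 level.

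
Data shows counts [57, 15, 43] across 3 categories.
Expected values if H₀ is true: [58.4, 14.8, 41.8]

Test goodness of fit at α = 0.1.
Chi-square goodness of fit test:
H₀: observed counts match expected distribution
H₁: observed counts differ from expected distribution
df = k - 1 = 2
χ² = Σ(O - E)²/E
   = (57 - 58.4)²/58.4 + (15 - 14.8)²/14.8 + (43 - 41.8)²/41.8
   = 0.034 + 0.003 + 0.034
   = 0.07
p-value = 0.9653

Since p-value > α = 0.1, we fail to reject H₀.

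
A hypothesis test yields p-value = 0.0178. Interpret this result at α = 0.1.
Since p = 0.0178 < α = 0.1, reject H₀.
There is sufficient evidence to reject the null hypothesis; the result is statistically significant at the 0.1 level.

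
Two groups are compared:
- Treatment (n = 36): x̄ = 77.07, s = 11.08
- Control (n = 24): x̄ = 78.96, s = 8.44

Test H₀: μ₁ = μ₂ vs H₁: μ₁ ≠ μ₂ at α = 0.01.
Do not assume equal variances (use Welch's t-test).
Welch's two-sample t-test:
H₀: μ₁ = μ₂
H₁: μ₁ ≠ μ₂
s₁²/n₁ = 11.08²/36 = 3.4102,  s₂²/n₂ = 8.44²/24 = 2.9681
SE = √(s₁²/n₁ + s₂²/n₂) = √(3.4102 + 2.9681) = 2.5255
df (Welch-Satterthwaite) = (s₁²/n₁ + s₂²/n₂)² / [(s₁²/n₁)²/(n₁-1) + (s₂²/n₂)²/(n₂-1)] ≈ 56.88
t = (x̄₁ - x̄₂) / SE = (77.07 - 78.96) / 2.5255 = -1.89 / 2.5255 = -0.748
p-value = 0.4573

Since p-value > α = 0.01, we fail to reject H₀.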